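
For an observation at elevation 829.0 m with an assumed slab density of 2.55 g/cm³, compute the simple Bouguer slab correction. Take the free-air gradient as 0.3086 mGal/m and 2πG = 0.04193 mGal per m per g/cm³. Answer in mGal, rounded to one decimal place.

Bouguer slab correction = 0.04193 × 2.55 × 829.0 = 88.6 mGal

88.6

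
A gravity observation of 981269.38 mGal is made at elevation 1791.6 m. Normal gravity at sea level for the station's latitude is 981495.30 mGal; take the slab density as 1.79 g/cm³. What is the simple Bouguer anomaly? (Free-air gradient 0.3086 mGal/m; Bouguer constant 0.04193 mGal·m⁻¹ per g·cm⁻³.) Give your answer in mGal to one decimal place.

192.5

Free-air correction = 0.3086 × 1791.6 = 552.89 mGal
Free-air anomaly = 981269.38 − 981495.30 + (552.89) = 326.97 mGal
Bouguer slab correction = 0.04193 × 1.79 × 1791.6 = 134.47 mGal
Simple Bouguer anomaly = 326.97 − (134.47) = 192.50 mGal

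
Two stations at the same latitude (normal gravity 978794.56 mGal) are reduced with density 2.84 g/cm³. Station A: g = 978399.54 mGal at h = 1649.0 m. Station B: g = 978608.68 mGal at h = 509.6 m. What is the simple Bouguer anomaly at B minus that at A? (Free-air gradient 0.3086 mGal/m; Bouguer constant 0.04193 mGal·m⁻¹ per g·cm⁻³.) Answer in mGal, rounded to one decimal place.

-6.8

Δg_SB(A) = 978399.54 − 978794.56 + 0.3086×1649.0 − 0.04193×2.84×1649.0 = -82.50 mGal
Δg_SB(B) = 978608.68 − 978794.56 + 0.3086×509.6 − 0.04193×2.84×509.6 = -89.30 mGal
Difference = -89.30 − (-82.50) = -6.80 mGal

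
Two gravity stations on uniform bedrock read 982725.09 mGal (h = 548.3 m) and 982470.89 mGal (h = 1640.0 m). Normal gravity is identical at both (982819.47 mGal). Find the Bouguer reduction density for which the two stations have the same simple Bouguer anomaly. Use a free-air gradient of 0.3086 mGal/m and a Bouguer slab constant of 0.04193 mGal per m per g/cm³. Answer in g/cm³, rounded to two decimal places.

Δg_obs = 982470.89 − 982725.09 = -254.20 mGal over Δh = 1640.0 − 548.3 = 1091.7 m
Equal Bouguer anomalies ⇒ Δg_obs + (0.3086 − 0.04193ρ)·Δh = 0
0.3086 − 0.04193ρ = −Δg_obs/Δh = 0.23285
ρ = (0.3086 − 0.23285) / 0.04193 = 1.81 g/cm³

1.81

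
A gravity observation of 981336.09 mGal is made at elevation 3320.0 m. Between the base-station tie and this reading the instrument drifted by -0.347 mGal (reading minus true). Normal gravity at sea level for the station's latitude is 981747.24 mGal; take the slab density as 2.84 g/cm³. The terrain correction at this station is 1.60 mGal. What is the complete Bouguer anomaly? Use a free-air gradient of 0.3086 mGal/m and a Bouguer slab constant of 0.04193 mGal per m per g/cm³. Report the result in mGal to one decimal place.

220.0

Drift-corrected reading = 981336.09 − (-0.347) = 981336.437 mGal
Free-air correction = 0.3086 × 3320.0 = 1024.55 mGal
Free-air anomaly = 981336.437 − 981747.24 + (1024.55) = 613.747 mGal
Bouguer slab correction = 0.04193 × 2.84 × 3320.0 = 395.35 mGal
Simple Bouguer anomaly = 613.747 − (395.35) = 218.397 mGal
Complete Bouguer anomaly = 218.397 + 1.60 = 219.997 mGal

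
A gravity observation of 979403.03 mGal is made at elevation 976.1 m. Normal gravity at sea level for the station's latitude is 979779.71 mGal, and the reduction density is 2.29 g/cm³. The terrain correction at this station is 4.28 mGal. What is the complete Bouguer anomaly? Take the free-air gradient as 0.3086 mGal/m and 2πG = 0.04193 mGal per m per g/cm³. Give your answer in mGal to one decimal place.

-164.9

Free-air correction = 0.3086 × 976.1 = 301.22 mGal
Free-air anomaly = 979403.03 − 979779.71 + (301.22) = -75.46 mGal
Bouguer slab correction = 0.04193 × 2.29 × 976.1 = 93.72 mGal
Simple Bouguer anomaly = -75.46 − (93.72) = -169.18 mGal
Complete Bouguer anomaly = -169.18 + 4.28 = -164.90 mGal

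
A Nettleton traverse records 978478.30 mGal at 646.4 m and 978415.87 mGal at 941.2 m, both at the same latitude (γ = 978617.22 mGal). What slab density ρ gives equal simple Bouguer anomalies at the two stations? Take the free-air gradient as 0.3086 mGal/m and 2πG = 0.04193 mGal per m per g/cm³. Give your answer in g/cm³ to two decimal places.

2.31

Δg_obs = 978415.87 − 978478.30 = -62.43 mGal over Δh = 941.2 − 646.4 = 294.8 m
Equal Bouguer anomalies ⇒ Δg_obs + (0.3086 − 0.04193ρ)·Δh = 0
0.3086 − 0.04193ρ = −Δg_obs/Δh = 0.21177
ρ = (0.3086 − 0.21177) / 0.04193 = 2.31 g/cm³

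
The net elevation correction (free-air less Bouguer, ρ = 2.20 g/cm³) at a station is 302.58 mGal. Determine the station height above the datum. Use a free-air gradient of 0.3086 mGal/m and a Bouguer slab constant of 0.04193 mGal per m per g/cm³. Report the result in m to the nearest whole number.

Combined gradient = 0.3086 − 0.04193 × 2.20 = 0.2163540 mGal/m
h = 302.58 / 0.2163540 = 1398.54 m

1399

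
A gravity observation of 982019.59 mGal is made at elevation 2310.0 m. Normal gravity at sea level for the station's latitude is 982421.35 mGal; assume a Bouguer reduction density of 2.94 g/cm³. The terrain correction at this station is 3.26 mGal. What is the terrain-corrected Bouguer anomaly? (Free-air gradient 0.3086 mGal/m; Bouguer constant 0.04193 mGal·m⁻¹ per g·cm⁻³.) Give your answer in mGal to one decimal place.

29.6

Free-air correction = 0.3086 × 2310.0 = 712.87 mGal
Free-air anomaly = 982019.59 − 982421.35 + (712.87) = 311.11 mGal
Bouguer slab correction = 0.04193 × 2.94 × 2310.0 = 284.76 mGal
Simple Bouguer anomaly = 311.11 − (284.76) = 26.35 mGal
Complete Bouguer anomaly = 26.35 + 3.26 = 29.61 mGal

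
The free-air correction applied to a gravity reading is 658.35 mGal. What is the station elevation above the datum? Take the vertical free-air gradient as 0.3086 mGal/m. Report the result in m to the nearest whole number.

h = 658.35 / 0.3086 = 2133.34 m

2133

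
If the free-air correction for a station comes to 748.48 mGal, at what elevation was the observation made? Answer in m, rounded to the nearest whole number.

h = 748.48 / 0.3086 = 2425.41 m

2425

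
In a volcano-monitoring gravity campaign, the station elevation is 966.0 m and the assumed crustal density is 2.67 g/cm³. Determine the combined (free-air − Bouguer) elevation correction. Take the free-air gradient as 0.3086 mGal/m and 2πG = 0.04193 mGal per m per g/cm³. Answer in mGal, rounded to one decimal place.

190.0

Combined gradient = 0.3086 − 0.04193 × 2.67 = 0.1966469 mGal/m
Combined elevation correction = 0.1966469 × 966.0 = 190.0 mGal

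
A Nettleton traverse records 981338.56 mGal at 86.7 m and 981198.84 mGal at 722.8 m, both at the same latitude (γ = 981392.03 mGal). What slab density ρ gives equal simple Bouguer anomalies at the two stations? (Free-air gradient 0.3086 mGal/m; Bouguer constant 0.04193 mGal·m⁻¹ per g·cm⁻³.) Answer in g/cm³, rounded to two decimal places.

2.12

Δg_obs = 981198.84 − 981338.56 = -139.72 mGal over Δh = 722.8 − 86.7 = 636.1 m
Equal Bouguer anomalies ⇒ Δg_obs + (0.3086 − 0.04193ρ)·Δh = 0
0.3086 − 0.04193ρ = −Δg_obs/Δh = 0.21965
ρ = (0.3086 − 0.21965) / 0.04193 = 2.12 g/cm³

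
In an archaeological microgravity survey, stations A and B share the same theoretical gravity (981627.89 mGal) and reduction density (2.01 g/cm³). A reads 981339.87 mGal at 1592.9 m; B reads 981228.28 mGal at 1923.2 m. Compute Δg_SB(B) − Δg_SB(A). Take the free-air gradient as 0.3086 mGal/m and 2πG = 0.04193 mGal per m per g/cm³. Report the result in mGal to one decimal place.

Δg_SB(A) = 981339.87 − 981627.89 + 0.3086×1592.9 − 0.04193×2.01×1592.9 = 69.30 mGal
Δg_SB(B) = 981228.28 − 981627.89 + 0.3086×1923.2 − 0.04193×2.01×1923.2 = 31.80 mGal
Difference = 31.80 − (69.30) = -37.50 mGal

-37.5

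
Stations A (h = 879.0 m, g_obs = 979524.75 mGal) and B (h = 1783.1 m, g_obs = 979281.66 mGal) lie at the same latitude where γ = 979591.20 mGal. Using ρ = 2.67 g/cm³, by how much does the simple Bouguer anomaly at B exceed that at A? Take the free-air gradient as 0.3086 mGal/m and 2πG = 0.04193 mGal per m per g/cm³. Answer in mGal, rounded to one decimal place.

Δg_SB(A) = 979524.75 − 979591.20 + 0.3086×879.0 − 0.04193×2.67×879.0 = 106.40 mGal
Δg_SB(B) = 979281.66 − 979591.20 + 0.3086×1783.1 − 0.04193×2.67×1783.1 = 41.10 mGal
Difference = 41.10 − (106.40) = -65.30 mGal

-65.3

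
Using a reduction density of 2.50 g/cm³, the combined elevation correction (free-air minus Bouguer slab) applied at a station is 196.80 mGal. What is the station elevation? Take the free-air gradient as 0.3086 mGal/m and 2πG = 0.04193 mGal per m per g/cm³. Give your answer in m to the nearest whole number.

Combined gradient = 0.3086 − 0.04193 × 2.50 = 0.2037750 mGal/m
h = 196.80 / 0.2037750 = 965.77 m

966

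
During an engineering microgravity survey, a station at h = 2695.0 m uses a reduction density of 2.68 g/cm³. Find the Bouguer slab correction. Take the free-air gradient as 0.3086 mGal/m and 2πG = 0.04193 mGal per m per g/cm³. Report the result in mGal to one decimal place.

Bouguer slab correction = 0.04193 × 2.68 × 2695.0 = 302.8 mGal

302.8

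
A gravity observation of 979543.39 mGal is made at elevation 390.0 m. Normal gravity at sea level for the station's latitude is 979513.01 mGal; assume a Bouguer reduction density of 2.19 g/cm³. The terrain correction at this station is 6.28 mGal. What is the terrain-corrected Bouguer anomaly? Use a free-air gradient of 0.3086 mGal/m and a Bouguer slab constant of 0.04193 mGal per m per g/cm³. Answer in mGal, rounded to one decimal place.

121.2

Free-air correction = 0.3086 × 390.0 = 120.35 mGal
Free-air anomaly = 979543.39 − 979513.01 + (120.35) = 150.73 mGal
Bouguer slab correction = 0.04193 × 2.19 × 390.0 = 35.81 mGal
Simple Bouguer anomaly = 150.73 − (35.81) = 114.92 mGal
Complete Bouguer anomaly = 114.92 + 6.28 = 121.20 mGal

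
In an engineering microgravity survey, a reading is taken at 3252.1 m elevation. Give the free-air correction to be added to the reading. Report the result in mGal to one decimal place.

Free-air correction = 0.3086 × 3252.1 = 1003.6 mGal

1003.6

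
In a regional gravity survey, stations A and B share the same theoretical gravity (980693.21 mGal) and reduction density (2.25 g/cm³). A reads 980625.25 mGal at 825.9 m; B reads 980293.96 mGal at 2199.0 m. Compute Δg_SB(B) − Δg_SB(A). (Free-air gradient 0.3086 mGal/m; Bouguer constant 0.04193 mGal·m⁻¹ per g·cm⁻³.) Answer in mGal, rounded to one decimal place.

-37.1

Δg_SB(A) = 980625.25 − 980693.21 + 0.3086×825.9 − 0.04193×2.25×825.9 = 109.00 mGal
Δg_SB(B) = 980293.96 − 980693.21 + 0.3086×2199.0 − 0.04193×2.25×2199.0 = 71.90 mGal
Difference = 71.90 − (109.00) = -37.10 mGal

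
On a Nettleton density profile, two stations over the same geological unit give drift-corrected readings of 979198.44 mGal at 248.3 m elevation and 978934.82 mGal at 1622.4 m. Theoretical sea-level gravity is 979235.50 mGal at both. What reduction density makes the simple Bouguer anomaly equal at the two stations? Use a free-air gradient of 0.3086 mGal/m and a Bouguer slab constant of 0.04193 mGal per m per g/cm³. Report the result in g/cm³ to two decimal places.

2.78

Δg_obs = 978934.82 − 979198.44 = -263.62 mGal over Δh = 1622.4 − 248.3 = 1374.1 m
Equal Bouguer anomalies ⇒ Δg_obs + (0.3086 − 0.04193ρ)·Δh = 0
0.3086 − 0.04193ρ = −Δg_obs/Δh = 0.19185
ρ = (0.3086 − 0.19185) / 0.04193 = 2.78 g/cm³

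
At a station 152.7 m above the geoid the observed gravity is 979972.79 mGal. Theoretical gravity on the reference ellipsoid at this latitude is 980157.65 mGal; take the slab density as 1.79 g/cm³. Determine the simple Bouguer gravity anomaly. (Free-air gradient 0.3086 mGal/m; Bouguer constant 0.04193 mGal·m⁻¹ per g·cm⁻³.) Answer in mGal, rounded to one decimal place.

Free-air correction = 0.3086 × 152.7 = 47.12 mGal
Free-air anomaly = 979972.79 − 980157.65 + (47.12) = -137.74 mGal
Bouguer slab correction = 0.04193 × 1.79 × 152.7 = 11.46 mGal
Simple Bouguer anomaly = -137.74 − (11.46) = -149.20 mGal

-149.2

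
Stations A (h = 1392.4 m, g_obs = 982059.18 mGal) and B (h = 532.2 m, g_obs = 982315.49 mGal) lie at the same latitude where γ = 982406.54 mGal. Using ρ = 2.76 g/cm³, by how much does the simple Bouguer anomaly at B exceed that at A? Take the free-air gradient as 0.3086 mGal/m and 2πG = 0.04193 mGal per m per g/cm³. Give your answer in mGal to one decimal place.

90.4

Δg_SB(A) = 982059.18 − 982406.54 + 0.3086×1392.4 − 0.04193×2.76×1392.4 = -78.80 mGal
Δg_SB(B) = 982315.49 − 982406.54 + 0.3086×532.2 − 0.04193×2.76×532.2 = 11.60 mGal
Difference = 11.60 − (-78.80) = 90.40 mGal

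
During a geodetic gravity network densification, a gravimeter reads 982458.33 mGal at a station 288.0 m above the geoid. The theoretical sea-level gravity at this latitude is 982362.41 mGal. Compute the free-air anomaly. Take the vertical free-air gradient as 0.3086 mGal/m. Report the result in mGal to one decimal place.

184.8

Free-air correction = 0.3086 × 288.0 = 88.88 mGal
Free-air anomaly = 982458.33 − 982362.41 + (88.88) = 184.80 mGal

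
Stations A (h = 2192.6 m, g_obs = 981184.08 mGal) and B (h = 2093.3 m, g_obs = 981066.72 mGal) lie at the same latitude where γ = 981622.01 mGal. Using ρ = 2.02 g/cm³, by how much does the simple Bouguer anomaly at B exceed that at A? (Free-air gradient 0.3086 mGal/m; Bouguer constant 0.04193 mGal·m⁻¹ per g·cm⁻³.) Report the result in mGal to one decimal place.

-139.6

Δg_SB(A) = 981184.08 − 981622.01 + 0.3086×2192.6 − 0.04193×2.02×2192.6 = 53.00 mGal
Δg_SB(B) = 981066.72 − 981622.01 + 0.3086×2093.3 − 0.04193×2.02×2093.3 = -86.60 mGal
Difference = -86.60 − (53.00) = -139.60 mGal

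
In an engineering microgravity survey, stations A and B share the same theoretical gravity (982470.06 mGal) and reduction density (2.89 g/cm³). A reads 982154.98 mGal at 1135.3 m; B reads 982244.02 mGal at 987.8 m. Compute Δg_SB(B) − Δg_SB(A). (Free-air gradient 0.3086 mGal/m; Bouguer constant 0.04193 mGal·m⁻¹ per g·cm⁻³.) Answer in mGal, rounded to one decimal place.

61.4

Δg_SB(A) = 982154.98 − 982470.06 + 0.3086×1135.3 − 0.04193×2.89×1135.3 = -102.30 mGal
Δg_SB(B) = 982244.02 − 982470.06 + 0.3086×987.8 − 0.04193×2.89×987.8 = -40.90 mGal
Difference = -40.90 − (-102.30) = 61.40 mGal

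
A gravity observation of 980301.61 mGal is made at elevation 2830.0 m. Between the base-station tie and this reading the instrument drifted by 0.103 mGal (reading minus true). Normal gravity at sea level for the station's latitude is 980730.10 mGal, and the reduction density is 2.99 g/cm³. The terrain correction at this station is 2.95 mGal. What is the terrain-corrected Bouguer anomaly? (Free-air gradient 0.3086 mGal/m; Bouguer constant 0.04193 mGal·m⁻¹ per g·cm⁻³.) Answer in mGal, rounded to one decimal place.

Drift-corrected reading = 980301.61 − (0.103) = 980301.507 mGal
Free-air correction = 0.3086 × 2830.0 = 873.34 mGal
Free-air anomaly = 980301.507 − 980730.10 + (873.34) = 444.747 mGal
Bouguer slab correction = 0.04193 × 2.99 × 2830.0 = 354.80 mGal
Simple Bouguer anomaly = 444.747 − (354.80) = 89.947 mGal
Complete Bouguer anomaly = 89.947 + 2.95 = 92.897 mGal

92.9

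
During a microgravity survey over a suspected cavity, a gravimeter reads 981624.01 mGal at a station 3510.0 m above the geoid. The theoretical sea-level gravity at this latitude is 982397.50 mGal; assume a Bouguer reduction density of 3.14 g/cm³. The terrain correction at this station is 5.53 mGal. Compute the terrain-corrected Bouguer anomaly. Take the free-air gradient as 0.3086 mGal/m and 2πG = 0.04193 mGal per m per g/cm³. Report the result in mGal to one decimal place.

-146.9

Free-air correction = 0.3086 × 3510.0 = 1083.19 mGal
Free-air anomaly = 981624.01 − 982397.50 + (1083.19) = 309.70 mGal
Bouguer slab correction = 0.04193 × 3.14 × 3510.0 = 462.13 mGal
Simple Bouguer anomaly = 309.70 − (462.13) = -152.43 mGal
Complete Bouguer anomaly = -152.43 + 5.53 = -146.90 mGal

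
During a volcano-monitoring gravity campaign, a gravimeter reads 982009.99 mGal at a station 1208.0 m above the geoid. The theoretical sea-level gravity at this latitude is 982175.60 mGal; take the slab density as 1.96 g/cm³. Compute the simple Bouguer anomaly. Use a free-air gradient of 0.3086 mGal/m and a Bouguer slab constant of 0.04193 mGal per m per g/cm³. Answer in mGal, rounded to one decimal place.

107.9

Free-air correction = 0.3086 × 1208.0 = 372.79 mGal
Free-air anomaly = 982009.99 − 982175.60 + (372.79) = 207.18 mGal
Bouguer slab correction = 0.04193 × 1.96 × 1208.0 = 99.28 mGal
Simple Bouguer anomaly = 207.18 − (99.28) = 107.90 mGal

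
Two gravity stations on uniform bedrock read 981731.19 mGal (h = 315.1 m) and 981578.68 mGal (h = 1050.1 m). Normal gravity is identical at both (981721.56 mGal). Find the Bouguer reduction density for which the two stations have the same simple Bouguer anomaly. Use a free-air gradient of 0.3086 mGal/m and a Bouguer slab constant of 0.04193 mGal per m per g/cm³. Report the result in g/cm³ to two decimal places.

Δg_obs = 981578.68 − 981731.19 = -152.51 mGal over Δh = 1050.1 − 315.1 = 735.0 m
Equal Bouguer anomalies ⇒ Δg_obs + (0.3086 − 0.04193ρ)·Δh = 0
0.3086 − 0.04193ρ = −Δg_obs/Δh = 0.20750
ρ = (0.3086 − 0.20750) / 0.04193 = 2.41 g/cm³

2.41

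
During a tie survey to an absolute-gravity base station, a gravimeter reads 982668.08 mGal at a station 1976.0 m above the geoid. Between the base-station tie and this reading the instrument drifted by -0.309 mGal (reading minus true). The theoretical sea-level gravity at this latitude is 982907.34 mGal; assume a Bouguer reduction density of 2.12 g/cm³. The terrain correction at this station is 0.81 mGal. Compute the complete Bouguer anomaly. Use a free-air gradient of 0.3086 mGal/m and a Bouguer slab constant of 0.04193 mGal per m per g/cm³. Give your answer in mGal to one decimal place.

Drift-corrected reading = 982668.08 − (-0.309) = 982668.389 mGal
Free-air correction = 0.3086 × 1976.0 = 609.79 mGal
Free-air anomaly = 982668.389 − 982907.34 + (609.79) = 370.839 mGal
Bouguer slab correction = 0.04193 × 2.12 × 1976.0 = 175.65 mGal
Simple Bouguer anomaly = 370.839 − (175.65) = 195.189 mGal
Complete Bouguer anomaly = 195.189 + 0.81 = 195.999 mGal

196.0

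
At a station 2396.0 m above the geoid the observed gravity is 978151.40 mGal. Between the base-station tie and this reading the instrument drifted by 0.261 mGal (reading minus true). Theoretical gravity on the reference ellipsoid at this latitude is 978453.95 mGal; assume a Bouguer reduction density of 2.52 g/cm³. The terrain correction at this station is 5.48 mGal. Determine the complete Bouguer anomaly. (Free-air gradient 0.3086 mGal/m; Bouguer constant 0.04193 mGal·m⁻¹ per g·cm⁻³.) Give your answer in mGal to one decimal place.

Drift-corrected reading = 978151.40 − (0.261) = 978151.139 mGal
Free-air correction = 0.3086 × 2396.0 = 739.41 mGal
Free-air anomaly = 978151.139 − 978453.95 + (739.41) = 436.599 mGal
Bouguer slab correction = 0.04193 × 2.52 × 2396.0 = 253.17 mGal
Simple Bouguer anomaly = 436.599 − (253.17) = 183.429 mGal
Complete Bouguer anomaly = 183.429 + 5.48 = 188.909 mGal

188.9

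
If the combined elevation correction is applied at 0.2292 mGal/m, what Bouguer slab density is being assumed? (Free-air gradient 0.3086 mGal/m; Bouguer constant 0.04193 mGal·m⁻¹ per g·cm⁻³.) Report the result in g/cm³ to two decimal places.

1.89

0.2292 = 0.3086 − 0.04193 × ρ
ρ = (0.3086 − 0.2292) / 0.04193 = 1.89 g/cm³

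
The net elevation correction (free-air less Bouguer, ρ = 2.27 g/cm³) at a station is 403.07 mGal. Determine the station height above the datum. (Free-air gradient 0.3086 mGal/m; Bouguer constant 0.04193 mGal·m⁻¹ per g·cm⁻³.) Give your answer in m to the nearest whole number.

1889

Combined gradient = 0.3086 − 0.04193 × 2.27 = 0.2134189 mGal/m
h = 403.07 / 0.2134189 = 1888.63 m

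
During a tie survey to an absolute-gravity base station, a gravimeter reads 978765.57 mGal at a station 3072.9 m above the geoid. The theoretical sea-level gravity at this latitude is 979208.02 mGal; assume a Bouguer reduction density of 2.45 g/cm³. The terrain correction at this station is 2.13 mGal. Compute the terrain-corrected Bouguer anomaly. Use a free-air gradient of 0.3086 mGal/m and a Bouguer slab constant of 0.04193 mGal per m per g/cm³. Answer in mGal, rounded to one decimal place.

192.3

Free-air correction = 0.3086 × 3072.9 = 948.30 mGal
Free-air anomaly = 978765.57 − 979208.02 + (948.30) = 505.85 mGal
Bouguer slab correction = 0.04193 × 2.45 × 3072.9 = 315.67 mGal
Simple Bouguer anomaly = 505.85 − (315.67) = 190.18 mGal
Complete Bouguer anomaly = 190.18 + 2.13 = 192.31 mGal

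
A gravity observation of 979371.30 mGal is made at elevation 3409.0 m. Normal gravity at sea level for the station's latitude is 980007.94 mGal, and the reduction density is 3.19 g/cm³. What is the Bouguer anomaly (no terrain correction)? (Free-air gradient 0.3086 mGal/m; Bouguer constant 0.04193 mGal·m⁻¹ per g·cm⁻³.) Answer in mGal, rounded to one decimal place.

-40.6

Free-air correction = 0.3086 × 3409.0 = 1052.02 mGal
Free-air anomaly = 979371.30 − 980007.94 + (1052.02) = 415.38 mGal
Bouguer slab correction = 0.04193 × 3.19 × 3409.0 = 455.98 mGal
Simple Bouguer anomaly = 415.38 − (455.98) = -40.60 mGal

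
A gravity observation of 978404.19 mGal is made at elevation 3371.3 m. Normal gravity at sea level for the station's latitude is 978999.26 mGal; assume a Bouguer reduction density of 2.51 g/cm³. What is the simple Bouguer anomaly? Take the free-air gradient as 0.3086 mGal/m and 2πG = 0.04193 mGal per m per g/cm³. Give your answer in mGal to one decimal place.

90.5

Free-air correction = 0.3086 × 3371.3 = 1040.38 mGal
Free-air anomaly = 978404.19 − 978999.26 + (1040.38) = 445.31 mGal
Bouguer slab correction = 0.04193 × 2.51 × 3371.3 = 354.81 mGal
Simple Bouguer anomaly = 445.31 − (354.81) = 90.50 mGal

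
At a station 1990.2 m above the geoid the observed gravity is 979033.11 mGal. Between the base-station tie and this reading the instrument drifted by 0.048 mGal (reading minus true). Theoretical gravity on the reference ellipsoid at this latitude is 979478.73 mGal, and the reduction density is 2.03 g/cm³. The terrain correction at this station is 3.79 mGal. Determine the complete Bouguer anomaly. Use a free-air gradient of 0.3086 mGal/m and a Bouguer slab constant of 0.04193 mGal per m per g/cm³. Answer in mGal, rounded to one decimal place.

2.9

Drift-corrected reading = 979033.11 − (0.048) = 979033.062 mGal
Free-air correction = 0.3086 × 1990.2 = 614.18 mGal
Free-air anomaly = 979033.062 − 979478.73 + (614.18) = 168.512 mGal
Bouguer slab correction = 0.04193 × 2.03 × 1990.2 = 169.40 mGal
Simple Bouguer anomaly = 168.512 − (169.40) = -0.888 mGal
Complete Bouguer anomaly = -0.888 + 3.79 = 2.902 mGal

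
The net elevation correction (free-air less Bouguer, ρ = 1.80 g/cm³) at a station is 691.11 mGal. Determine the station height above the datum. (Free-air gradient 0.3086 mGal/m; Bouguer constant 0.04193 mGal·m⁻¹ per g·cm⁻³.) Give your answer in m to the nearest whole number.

2965

Combined gradient = 0.3086 − 0.04193 × 1.80 = 0.2331260 mGal/m
h = 691.11 / 0.2331260 = 2964.53 m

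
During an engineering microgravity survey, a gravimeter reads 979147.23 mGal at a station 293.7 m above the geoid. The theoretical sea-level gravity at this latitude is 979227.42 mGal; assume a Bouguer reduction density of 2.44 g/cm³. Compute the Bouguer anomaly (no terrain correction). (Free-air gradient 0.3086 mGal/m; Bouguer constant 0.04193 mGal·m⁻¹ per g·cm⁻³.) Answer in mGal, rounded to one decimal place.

-19.6

Free-air correction = 0.3086 × 293.7 = 90.64 mGal
Free-air anomaly = 979147.23 − 979227.42 + (90.64) = 10.45 mGal
Bouguer slab correction = 0.04193 × 2.44 × 293.7 = 30.05 mGal
Simple Bouguer anomaly = 10.45 − (30.05) = -19.60 mGal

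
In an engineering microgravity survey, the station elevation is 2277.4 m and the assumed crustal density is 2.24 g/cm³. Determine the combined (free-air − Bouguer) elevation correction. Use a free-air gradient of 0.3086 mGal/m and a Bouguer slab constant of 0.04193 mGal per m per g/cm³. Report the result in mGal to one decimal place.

488.9

Combined gradient = 0.3086 − 0.04193 × 2.24 = 0.2146768 mGal/m
Combined elevation correction = 0.2146768 × 2277.4 = 488.9 mGal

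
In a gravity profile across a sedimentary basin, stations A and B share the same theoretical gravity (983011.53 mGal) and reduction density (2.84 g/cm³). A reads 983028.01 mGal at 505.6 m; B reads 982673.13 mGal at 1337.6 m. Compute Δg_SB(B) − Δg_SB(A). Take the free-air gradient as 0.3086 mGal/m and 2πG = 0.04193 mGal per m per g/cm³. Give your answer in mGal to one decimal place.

-197.2

Δg_SB(A) = 983028.01 − 983011.53 + 0.3086×505.6 − 0.04193×2.84×505.6 = 112.30 mGal
Δg_SB(B) = 982673.13 − 983011.53 + 0.3086×1337.6 − 0.04193×2.84×1337.6 = -84.90 mGal
Difference = -84.90 − (112.30) = -197.20 mGal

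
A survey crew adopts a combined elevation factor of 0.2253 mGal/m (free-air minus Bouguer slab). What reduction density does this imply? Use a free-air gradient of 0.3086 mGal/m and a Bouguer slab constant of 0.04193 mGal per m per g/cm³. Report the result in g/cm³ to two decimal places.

0.2253 = 0.3086 − 0.04193 × ρ
ρ = (0.3086 − 0.2253) / 0.04193 = 1.99 g/cm³

1.99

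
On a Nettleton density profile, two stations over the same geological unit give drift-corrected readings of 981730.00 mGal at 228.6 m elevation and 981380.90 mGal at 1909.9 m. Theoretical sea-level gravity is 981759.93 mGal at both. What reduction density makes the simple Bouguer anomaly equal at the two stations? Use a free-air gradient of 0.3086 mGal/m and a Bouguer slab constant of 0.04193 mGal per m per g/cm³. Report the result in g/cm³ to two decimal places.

2.41

Δg_obs = 981380.90 − 981730.00 = -349.10 mGal over Δh = 1909.9 − 228.6 = 1681.3 m
Equal Bouguer anomalies ⇒ Δg_obs + (0.3086 − 0.04193ρ)·Δh = 0
0.3086 − 0.04193ρ = −Δg_obs/Δh = 0.20764
ρ = (0.3086 − 0.20764) / 0.04193 = 2.41 g/cm³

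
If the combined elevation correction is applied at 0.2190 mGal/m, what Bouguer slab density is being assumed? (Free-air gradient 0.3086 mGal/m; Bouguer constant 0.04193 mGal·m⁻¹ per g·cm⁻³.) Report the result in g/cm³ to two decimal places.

0.2190 = 0.3086 − 0.04193 × ρ
ρ = (0.3086 − 0.2190) / 0.04193 = 2.14 g/cm³

2.14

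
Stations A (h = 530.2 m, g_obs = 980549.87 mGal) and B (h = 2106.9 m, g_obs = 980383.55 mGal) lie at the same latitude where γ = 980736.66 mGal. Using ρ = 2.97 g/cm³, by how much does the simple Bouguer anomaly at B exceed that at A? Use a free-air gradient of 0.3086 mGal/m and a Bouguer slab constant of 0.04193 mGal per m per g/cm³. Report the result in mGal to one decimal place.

123.9

Δg_SB(A) = 980549.87 − 980736.66 + 0.3086×530.2 − 0.04193×2.97×530.2 = -89.20 mGal
Δg_SB(B) = 980383.55 − 980736.66 + 0.3086×2106.9 − 0.04193×2.97×2106.9 = 34.70 mGal
Difference = 34.70 − (-89.20) = 123.90 mGal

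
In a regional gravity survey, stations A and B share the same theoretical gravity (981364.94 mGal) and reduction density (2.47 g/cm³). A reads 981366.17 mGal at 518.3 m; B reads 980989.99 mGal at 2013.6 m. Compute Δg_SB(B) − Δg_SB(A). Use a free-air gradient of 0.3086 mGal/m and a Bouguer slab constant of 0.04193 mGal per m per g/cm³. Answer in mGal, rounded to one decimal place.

Δg_SB(A) = 981366.17 − 981364.94 + 0.3086×518.3 − 0.04193×2.47×518.3 = 107.50 mGal
Δg_SB(B) = 980989.99 − 981364.94 + 0.3086×2013.6 − 0.04193×2.47×2013.6 = 37.90 mGal
Difference = 37.90 − (107.50) = -69.60 mGal

-69.6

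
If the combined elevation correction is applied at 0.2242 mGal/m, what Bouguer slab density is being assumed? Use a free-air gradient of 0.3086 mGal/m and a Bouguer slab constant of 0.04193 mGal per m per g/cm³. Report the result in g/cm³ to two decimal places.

0.2242 = 0.3086 − 0.04193 × ρ
ρ = (0.3086 − 0.2242) / 0.04193 = 2.01 g/cm³

2.01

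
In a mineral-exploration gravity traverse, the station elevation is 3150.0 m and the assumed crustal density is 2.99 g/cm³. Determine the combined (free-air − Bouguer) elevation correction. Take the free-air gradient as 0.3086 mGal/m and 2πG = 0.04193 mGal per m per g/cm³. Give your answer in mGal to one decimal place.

Combined gradient = 0.3086 − 0.04193 × 2.99 = 0.1832293 mGal/m
Combined elevation correction = 0.1832293 × 3150.0 = 577.2 mGal

577.2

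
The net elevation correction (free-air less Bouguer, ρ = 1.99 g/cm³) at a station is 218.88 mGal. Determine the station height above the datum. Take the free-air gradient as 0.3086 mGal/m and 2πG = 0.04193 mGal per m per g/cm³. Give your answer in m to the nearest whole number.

972

Combined gradient = 0.3086 − 0.04193 × 1.99 = 0.2251593 mGal/m
h = 218.88 / 0.2251593 = 972.11 m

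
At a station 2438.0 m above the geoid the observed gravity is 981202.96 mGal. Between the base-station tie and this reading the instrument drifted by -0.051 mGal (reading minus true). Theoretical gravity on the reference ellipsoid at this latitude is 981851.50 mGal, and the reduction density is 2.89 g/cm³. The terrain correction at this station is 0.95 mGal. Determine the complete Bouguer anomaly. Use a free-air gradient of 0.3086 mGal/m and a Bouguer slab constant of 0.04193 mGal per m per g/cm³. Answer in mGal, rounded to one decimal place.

-190.6

Drift-corrected reading = 981202.96 − (-0.051) = 981203.011 mGal
Free-air correction = 0.3086 × 2438.0 = 752.37 mGal
Free-air anomaly = 981203.011 − 981851.50 + (752.37) = 103.881 mGal
Bouguer slab correction = 0.04193 × 2.89 × 2438.0 = 295.43 mGal
Simple Bouguer anomaly = 103.881 − (295.43) = -191.549 mGal
Complete Bouguer anomaly = -191.549 + 0.95 = -190.599 mGal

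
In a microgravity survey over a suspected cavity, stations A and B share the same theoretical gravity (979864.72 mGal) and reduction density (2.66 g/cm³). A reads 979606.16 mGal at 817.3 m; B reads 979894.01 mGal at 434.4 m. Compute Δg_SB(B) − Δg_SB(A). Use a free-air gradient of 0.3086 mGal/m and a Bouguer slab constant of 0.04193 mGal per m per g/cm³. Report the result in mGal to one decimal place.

Δg_SB(A) = 979606.16 − 979864.72 + 0.3086×817.3 − 0.04193×2.66×817.3 = -97.50 mGal
Δg_SB(B) = 979894.01 − 979864.72 + 0.3086×434.4 − 0.04193×2.66×434.4 = 114.90 mGal
Difference = 114.90 − (-97.50) = 212.40 mGal

212.4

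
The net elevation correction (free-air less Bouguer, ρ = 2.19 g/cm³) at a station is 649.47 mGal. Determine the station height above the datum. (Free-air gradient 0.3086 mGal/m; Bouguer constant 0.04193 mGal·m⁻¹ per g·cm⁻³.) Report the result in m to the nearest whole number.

Combined gradient = 0.3086 − 0.04193 × 2.19 = 0.2167733 mGal/m
h = 649.47 / 0.2167733 = 2996.08 m

2996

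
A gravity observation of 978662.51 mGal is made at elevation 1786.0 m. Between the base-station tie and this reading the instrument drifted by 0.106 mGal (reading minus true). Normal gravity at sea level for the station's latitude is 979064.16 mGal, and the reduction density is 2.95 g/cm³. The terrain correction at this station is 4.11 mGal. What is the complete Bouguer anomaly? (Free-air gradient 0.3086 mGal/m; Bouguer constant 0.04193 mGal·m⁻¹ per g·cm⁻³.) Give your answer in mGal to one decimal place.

-67.4

Drift-corrected reading = 978662.51 − (0.106) = 978662.404 mGal
Free-air correction = 0.3086 × 1786.0 = 551.16 mGal
Free-air anomaly = 978662.404 − 979064.16 + (551.16) = 149.404 mGal
Bouguer slab correction = 0.04193 × 2.95 × 1786.0 = 220.92 mGal
Simple Bouguer anomaly = 149.404 − (220.92) = -71.516 mGal
Complete Bouguer anomaly = -71.516 + 4.11 = -67.406 mGal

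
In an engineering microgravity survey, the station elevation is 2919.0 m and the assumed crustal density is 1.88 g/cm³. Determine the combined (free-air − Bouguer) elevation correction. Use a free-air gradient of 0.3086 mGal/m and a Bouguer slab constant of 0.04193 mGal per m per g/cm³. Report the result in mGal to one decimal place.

Combined gradient = 0.3086 − 0.04193 × 1.88 = 0.2297716 mGal/m
Combined elevation correction = 0.2297716 × 2919.0 = 670.7 mGal

670.7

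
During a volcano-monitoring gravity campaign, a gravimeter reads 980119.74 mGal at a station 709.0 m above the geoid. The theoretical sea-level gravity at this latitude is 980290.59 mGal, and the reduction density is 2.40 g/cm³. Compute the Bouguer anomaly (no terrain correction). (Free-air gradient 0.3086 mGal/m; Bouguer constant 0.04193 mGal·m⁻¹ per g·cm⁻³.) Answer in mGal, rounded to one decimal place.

Free-air correction = 0.3086 × 709.0 = 218.80 mGal
Free-air anomaly = 980119.74 − 980290.59 + (218.80) = 47.95 mGal
Bouguer slab correction = 0.04193 × 2.40 × 709.0 = 71.35 mGal
Simple Bouguer anomaly = 47.95 − (71.35) = -23.40 mGal

-23.4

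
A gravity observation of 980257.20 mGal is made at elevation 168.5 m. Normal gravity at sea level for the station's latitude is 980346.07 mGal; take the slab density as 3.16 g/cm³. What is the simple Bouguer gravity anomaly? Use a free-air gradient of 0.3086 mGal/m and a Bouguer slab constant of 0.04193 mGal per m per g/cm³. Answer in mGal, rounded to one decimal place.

Free-air correction = 0.3086 × 168.5 = 52.00 mGal
Free-air anomaly = 980257.20 − 980346.07 + (52.00) = -36.87 mGal
Bouguer slab correction = 0.04193 × 3.16 × 168.5 = 22.33 mGal
Simple Bouguer anomaly = -36.87 − (22.33) = -59.20 mGal

-59.2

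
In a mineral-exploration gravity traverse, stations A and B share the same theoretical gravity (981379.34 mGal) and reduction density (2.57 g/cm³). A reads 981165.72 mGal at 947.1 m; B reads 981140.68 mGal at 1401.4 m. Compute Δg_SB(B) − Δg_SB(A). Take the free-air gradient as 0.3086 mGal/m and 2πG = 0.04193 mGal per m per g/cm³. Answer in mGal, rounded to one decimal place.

Δg_SB(A) = 981165.72 − 981379.34 + 0.3086×947.1 − 0.04193×2.57×947.1 = -23.40 mGal
Δg_SB(B) = 981140.68 − 981379.34 + 0.3086×1401.4 − 0.04193×2.57×1401.4 = 42.80 mGal
Difference = 42.80 − (-23.40) = 66.20 mGal

66.2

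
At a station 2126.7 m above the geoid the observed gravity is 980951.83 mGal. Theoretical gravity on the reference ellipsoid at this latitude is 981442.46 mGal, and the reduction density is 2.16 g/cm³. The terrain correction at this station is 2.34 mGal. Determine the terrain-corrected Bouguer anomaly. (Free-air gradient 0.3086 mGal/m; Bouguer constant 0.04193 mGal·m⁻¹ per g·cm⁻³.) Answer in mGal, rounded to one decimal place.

Free-air correction = 0.3086 × 2126.7 = 656.30 mGal
Free-air anomaly = 980951.83 − 981442.46 + (656.30) = 165.67 mGal
Bouguer slab correction = 0.04193 × 2.16 × 2126.7 = 192.61 mGal
Simple Bouguer anomaly = 165.67 − (192.61) = -26.94 mGal
Complete Bouguer anomaly = -26.94 + 2.34 = -24.60 mGal

-24.6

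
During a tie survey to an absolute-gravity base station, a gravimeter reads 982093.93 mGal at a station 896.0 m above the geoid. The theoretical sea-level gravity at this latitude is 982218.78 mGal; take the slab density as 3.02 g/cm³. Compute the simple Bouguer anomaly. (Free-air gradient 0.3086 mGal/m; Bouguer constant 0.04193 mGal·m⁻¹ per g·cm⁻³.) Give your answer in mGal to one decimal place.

38.2

Free-air correction = 0.3086 × 896.0 = 276.51 mGal
Free-air anomaly = 982093.93 − 982218.78 + (276.51) = 151.66 mGal
Bouguer slab correction = 0.04193 × 3.02 × 896.0 = 113.46 mGal
Simple Bouguer anomaly = 151.66 − (113.46) = 38.20 mGal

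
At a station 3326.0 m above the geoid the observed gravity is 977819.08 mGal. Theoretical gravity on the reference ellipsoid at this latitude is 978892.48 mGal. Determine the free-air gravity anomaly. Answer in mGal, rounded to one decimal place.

Free-air correction = 0.3086 × 3326.0 = 1026.40 mGal
Free-air anomaly = 977819.08 − 978892.48 + (1026.40) = -47.00 mGal

-47.0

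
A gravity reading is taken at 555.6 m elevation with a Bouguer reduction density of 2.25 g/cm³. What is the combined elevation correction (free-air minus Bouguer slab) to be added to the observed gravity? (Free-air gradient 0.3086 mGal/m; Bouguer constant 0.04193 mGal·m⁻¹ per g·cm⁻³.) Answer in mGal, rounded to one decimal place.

Combined gradient = 0.3086 − 0.04193 × 2.25 = 0.2142575 mGal/m
Combined elevation correction = 0.2142575 × 555.6 = 119.0 mGal

119.0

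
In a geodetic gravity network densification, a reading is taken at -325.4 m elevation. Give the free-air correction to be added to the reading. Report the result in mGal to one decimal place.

-100.4

Free-air correction = 0.3086 × -325.4 = -100.4 mGal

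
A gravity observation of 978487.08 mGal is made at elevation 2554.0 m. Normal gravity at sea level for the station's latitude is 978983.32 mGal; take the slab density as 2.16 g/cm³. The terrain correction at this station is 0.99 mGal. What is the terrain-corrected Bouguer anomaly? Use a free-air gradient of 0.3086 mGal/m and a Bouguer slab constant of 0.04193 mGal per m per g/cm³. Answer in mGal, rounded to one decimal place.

61.6

Free-air correction = 0.3086 × 2554.0 = 788.16 mGal
Free-air anomaly = 978487.08 − 978983.32 + (788.16) = 291.92 mGal
Bouguer slab correction = 0.04193 × 2.16 × 2554.0 = 231.31 mGal
Simple Bouguer anomaly = 291.92 − (231.31) = 60.61 mGal
Complete Bouguer anomaly = 60.61 + 0.99 = 61.60 mGal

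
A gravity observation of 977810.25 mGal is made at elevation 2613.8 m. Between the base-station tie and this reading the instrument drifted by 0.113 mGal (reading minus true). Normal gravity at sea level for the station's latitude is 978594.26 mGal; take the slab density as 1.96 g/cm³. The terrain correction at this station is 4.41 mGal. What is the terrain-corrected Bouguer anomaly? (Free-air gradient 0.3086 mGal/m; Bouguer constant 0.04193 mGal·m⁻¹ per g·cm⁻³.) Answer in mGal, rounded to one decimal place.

-187.9

Drift-corrected reading = 977810.25 − (0.113) = 977810.137 mGal
Free-air correction = 0.3086 × 2613.8 = 806.62 mGal
Free-air anomaly = 977810.137 − 978594.26 + (806.62) = 22.497 mGal
Bouguer slab correction = 0.04193 × 1.96 × 2613.8 = 214.81 mGal
Simple Bouguer anomaly = 22.497 − (214.81) = -192.313 mGal
Complete Bouguer anomaly = -192.313 + 4.41 = -187.903 mGal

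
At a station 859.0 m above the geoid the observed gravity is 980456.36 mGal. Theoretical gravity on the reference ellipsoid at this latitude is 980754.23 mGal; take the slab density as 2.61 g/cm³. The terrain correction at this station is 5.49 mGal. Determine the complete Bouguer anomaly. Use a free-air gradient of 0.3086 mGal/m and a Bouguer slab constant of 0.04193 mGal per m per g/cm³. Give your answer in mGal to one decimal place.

Free-air correction = 0.3086 × 859.0 = 265.09 mGal
Free-air anomaly = 980456.36 − 980754.23 + (265.09) = -32.78 mGal
Bouguer slab correction = 0.04193 × 2.61 × 859.0 = 94.01 mGal
Simple Bouguer anomaly = -32.78 − (94.01) = -126.79 mGal
Complete Bouguer anomaly = -126.79 + 5.49 = -121.30 mGal

-121.3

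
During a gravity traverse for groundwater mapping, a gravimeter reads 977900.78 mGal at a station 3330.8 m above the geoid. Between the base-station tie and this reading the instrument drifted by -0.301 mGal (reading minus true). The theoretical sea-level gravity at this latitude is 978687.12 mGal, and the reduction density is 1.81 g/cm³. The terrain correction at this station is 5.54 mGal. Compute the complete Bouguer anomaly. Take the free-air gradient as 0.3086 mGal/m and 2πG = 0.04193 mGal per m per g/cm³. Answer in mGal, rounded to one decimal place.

Drift-corrected reading = 977900.78 − (-0.301) = 977901.081 mGal
Free-air correction = 0.3086 × 3330.8 = 1027.88 mGal
Free-air anomaly = 977901.081 − 978687.12 + (1027.88) = 241.841 mGal
Bouguer slab correction = 0.04193 × 1.81 × 3330.8 = 252.79 mGal
Simple Bouguer anomaly = 241.841 − (252.79) = -10.949 mGal
Complete Bouguer anomaly = -10.949 + 5.54 = -5.409 mGal

-5.4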